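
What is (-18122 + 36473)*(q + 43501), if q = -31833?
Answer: 214119468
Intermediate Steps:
(-18122 + 36473)*(q + 43501) = (-18122 + 36473)*(-31833 + 43501) = 18351*11668 = 214119468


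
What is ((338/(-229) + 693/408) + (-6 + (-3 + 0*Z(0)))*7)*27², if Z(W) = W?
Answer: -1425297789/31144 ≈ -45765.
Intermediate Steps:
((338/(-229) + 693/408) + (-6 + (-3 + 0*Z(0)))*7)*27² = ((338/(-229) + 693/408) + (-6 + (-3 + 0*0))*7)*27² = ((338*(-1/229) + 693*(1/408)) + (-6 + (-3 + 0))*7)*729 = ((-338/229 + 231/136) + (-6 - 3)*7)*729 = (6931/31144 - 9*7)*729 = (6931/31144 - 63)*729 = -1955141/31144*729 = -1425297789/31144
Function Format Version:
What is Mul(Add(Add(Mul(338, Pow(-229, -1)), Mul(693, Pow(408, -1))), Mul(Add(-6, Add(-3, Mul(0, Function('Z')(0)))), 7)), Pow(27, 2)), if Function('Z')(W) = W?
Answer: Rational(-1425297789, 31144) ≈ -45765.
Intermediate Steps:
Mul(Add(Add(Mul(338, Pow(-229, -1)), Mul(693, Pow(408, -1))), Mul(Add(-6, Add(-3, Mul(0, Function('Z')(0)))), 7)), Pow(27, 2)) = Mul(Add(Add(Mul(338, Pow(-229, -1)), Mul(693, Pow(408, -1))), Mul(Add(-6, Add(-3, Mul(0, 0))), 7)), Pow(27, 2)) = Mul(Add(Add(Mul(338, Rational(-1, 229)), Mul(693, Rational(1, 408))), Mul(Add(-6, Add(-3, 0)), 7)), 729) = Mul(Add(Add(Rational(-338, 229), Rational(231, 136)), Mul(Add(-6, -3), 7)), 729) = Mul(Add(Rational(6931, 31144), Mul(-9, 7)), 729) = Mul(Add(Rational(6931, 31144), -63), 729) = Mul(Rational(-1955141, 31144), 729) = Rational(-1425297789, 31144)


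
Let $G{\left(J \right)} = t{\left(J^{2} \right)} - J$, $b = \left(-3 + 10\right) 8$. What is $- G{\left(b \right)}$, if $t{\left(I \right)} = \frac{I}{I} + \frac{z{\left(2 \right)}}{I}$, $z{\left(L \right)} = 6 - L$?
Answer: $\frac{43119}{784} \approx 54.999$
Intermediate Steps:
$t{\left(I \right)} = 1 + \frac{4}{I}$ ($t{\left(I \right)} = \frac{I}{I} + \frac{6 - 2}{I} = 1 + \frac{6 - 2}{I} = 1 + \frac{4}{I}$)
$b = 56$ ($b = 7 \cdot 8 = 56$)
$G{\left(J \right)} = - J + \frac{4 + J^{2}}{J^{2}}$ ($G{\left(J \right)} = \frac{4 + J^{2}}{J^{2}} - J = - J + \frac{4 + J^{2}}{J^{2}}$)
$- G{\left(b \right)} = - (1 - 56 + \frac{4}{3136}) = - (1 - 56 + 4 \cdot \frac{1}{3136}) = - (1 - 56 + \frac{1}{784}) = \left(-1\right) \left(- \frac{43119}{784}\right) = \frac{43119}{784}$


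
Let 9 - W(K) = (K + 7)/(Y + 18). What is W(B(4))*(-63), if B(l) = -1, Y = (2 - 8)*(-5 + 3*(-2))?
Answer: -1125/2 ≈ -562.50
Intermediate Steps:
Y = 66 (Y = -6*(-5 - 6) = -6*(-11) = 66)
W(K) = 107/12 - K/84 (W(K) = 9 - (K + 7)/(66 + 18) = 9 - (7 + K)/84 = 9 - (1/12 + K/84) = 9 + (-1/12 - K/84) = 107/12 - K/84)
W(B(4))*(-63) = (107/12 - 1/84*(-1))*(-63) = (107/12 + 1/84)*(-63) = (125/14)*(-63) = -1125/2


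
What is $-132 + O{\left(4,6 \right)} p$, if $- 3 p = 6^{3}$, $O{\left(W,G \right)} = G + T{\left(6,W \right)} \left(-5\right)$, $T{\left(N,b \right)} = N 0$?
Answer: $-564$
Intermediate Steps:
$T{\left(N,b \right)} = 0$
$O{\left(W,G \right)} = G$ ($O{\left(W,G \right)} = G + 0 \left(-5\right) = G + 0 = G$)
$p = -72$ ($p = - \frac{6^{3}}{3} = \left(- \frac{1}{3}\right) 216 = -72$)
$-132 + O{\left(4,6 \right)} p = -132 + 6 \left(-72\right) = -132 - 432 = -564$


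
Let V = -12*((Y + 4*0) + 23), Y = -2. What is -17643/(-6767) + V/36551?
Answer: 643164009/247340617 ≈ 2.6003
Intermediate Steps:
V = -252 (V = -12*((-2 + 4*0) + 23) = -12*((-2 + 0) + 23) = -12*(-2 + 23) = -12*21 = -252)
-17643/(-6767) + V/36551 = -17643/(-6767) - 252/36551 = -17643*(-1/6767) - 252*1/36551 = 17643/6767 - 252/36551 = 643164009/247340617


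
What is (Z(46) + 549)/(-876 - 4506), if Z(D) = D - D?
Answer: -61/598 ≈ -0.10201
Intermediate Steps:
Z(D) = 0
(Z(46) + 549)/(-876 - 4506) = (0 + 549)/(-876 - 4506) = 549/(-5382) = 549*(-1/5382) = -61/598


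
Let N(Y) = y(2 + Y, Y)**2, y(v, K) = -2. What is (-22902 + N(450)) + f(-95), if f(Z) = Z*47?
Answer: -27363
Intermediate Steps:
f(Z) = 47*Z
N(Y) = 4 (N(Y) = (-2)**2 = 4)
(-22902 + N(450)) + f(-95) = (-22902 + 4) + 47*(-95) = -22898 - 4465 = -27363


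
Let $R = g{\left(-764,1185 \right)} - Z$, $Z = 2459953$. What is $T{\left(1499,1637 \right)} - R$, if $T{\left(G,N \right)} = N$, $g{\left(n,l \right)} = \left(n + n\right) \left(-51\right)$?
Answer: $2383662$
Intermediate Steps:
$g{\left(n,l \right)} = - 102 n$ ($g{\left(n,l \right)} = 2 n \left(-51\right) = - 102 n$)
$R = -2382025$ ($R = \left(-102\right) \left(-764\right) - 2459953 = 77928 - 2459953 = -2382025$)
$T{\left(1499,1637 \right)} - R = 1637 - -2382025 = 1637 + 2382025 = 2383662$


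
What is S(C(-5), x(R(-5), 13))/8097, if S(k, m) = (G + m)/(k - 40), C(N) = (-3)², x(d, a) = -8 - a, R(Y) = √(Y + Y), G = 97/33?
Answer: 596/8283231 ≈ 7.1953e-5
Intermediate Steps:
G = 97/33 (G = 97*(1/33) = 97/33 ≈ 2.9394)
R(Y) = √2*√Y (R(Y) = √(2*Y) = √2*√Y)
C(N) = 9
S(k, m) = (97/33 + m)/(-40 + k) (S(k, m) = (97/33 + m)/(k - 40) = (97/33 + m)/(-40 + k))
S(C(-5), x(R(-5), 13))/8097 = ((97/33 + (-8 - 1*13))/(-40 + 9))/8097 = ((97/33 + (-8 - 13))/(-31))*(1/8097) = -(97/33 - 21)/31*(1/8097) = -1/31*(-596/33)*(1/8097) = (596/1023)*(1/8097) = 596/8283231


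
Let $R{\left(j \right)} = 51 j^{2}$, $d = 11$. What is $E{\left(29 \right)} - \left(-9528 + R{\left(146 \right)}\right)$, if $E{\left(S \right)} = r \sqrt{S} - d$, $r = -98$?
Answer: $-1077599 - 98 \sqrt{29} \approx -1.0781 \cdot 10^{6}$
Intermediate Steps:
$E{\left(S \right)} = -11 - 98 \sqrt{S}$ ($E{\left(S \right)} = - 98 \sqrt{S} - 11 = -11 - 98 \sqrt{S}$)
$E{\left(29 \right)} - \left(-9528 + R{\left(146 \right)}\right) = \left(-11 - 98 \sqrt{29}\right) - \left(-9528 + 51 \cdot 146^{2}\right) = \left(-11 - 98 \sqrt{29}\right) - \left(-9528 + 51 \cdot 21316\right) = \left(-11 - 98 \sqrt{29}\right) - \left(-9528 + 1087116\right) = \left(-11 - 98 \sqrt{29}\right) - 1077588 = -1077599 - 98 \sqrt{29}$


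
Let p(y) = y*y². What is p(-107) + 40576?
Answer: -1184467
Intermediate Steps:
p(y) = y³
p(-107) + 40576 = (-107)³ + 40576 = -1225043 + 40576 = -1184467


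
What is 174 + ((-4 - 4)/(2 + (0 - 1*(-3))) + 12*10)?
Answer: 1462/5 ≈ 292.40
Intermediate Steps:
174 + ((-4 - 4)/(2 + (0 - 1*(-3))) + 12*10) = 174 + (-8/(2 + (0 + 3)) + 120) = 174 + (-8/(2 + 3) + 120) = 174 + (-8/5 + 120) = 174 + 592/5 = 1462/5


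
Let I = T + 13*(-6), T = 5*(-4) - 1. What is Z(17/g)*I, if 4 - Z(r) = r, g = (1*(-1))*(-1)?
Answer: 1287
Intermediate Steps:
g = 1 (g = -1*(-1) = 1)
T = -21 (T = -20 - 1 = -21)
Z(r) = 4 - r
I = -99 (I = -21 + 13*(-6) = -21 - 78 = -99)
Z(17/g)*I = (4 - 17/1)*(-99) = (4 - 17)*(-99) = -13*(-99) = 1287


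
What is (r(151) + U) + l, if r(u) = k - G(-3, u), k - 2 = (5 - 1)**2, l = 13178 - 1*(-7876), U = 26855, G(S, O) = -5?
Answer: 47932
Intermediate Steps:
l = 21054 (l = 13178 + 7876 = 21054)
k = 18 (k = 2 + (5 - 1)**2 = 2 + 4**2 = 2 + 16 = 18)
r(u) = 23 (r(u) = 18 - 1*(-5) = 18 + 5 = 23)
(r(151) + U) + l = (23 + 26855) + 21054 = 26878 + 21054 = 47932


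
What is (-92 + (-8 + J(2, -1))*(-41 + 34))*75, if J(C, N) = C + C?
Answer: -4800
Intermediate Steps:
J(C, N) = 2*C
(-92 + (-8 + J(2, -1))*(-41 + 34))*75 = (-92 + (-8 + 2*2)*(-41 + 34))*75 = (-92 + (-8 + 4)*(-7))*75 = (-92 - 4*(-7))*75 = (-92 + 28)*75 = -64*75 = -4800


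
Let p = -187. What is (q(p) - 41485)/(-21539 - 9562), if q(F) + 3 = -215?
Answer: 13901/10367 ≈ 1.3409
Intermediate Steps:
q(F) = -218 (q(F) = -3 - 215 = -218)
(q(p) - 41485)/(-21539 - 9562) = (-218 - 41485)/(-21539 - 9562) = -41703/(-31101) = -41703*(-1/31101) = 13901/10367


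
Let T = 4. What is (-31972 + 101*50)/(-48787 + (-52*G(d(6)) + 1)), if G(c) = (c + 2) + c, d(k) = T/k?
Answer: 40383/73439 ≈ 0.54988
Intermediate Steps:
d(k) = 4/k
G(c) = 2 + 2*c (G(c) = (2 + c) + c = 2 + 2*c)
(-31972 + 101*50)/(-48787 + (-52*G(d(6)) + 1)) = (-31972 + 101*50)/(-48787 + (-52*(2 + 2*(4/6)) + 1)) = (-31972 + 5050)/(-48787 + (-52*(2 + 2*(4*(⅙))) + 1)) = -26922/(-48787 + (-52*(2 + 2*(⅔)) + 1)) = -26922/(-48787 + (-52*(2 + 4/3) + 1)) = -26922/(-48787 + (-52*10/3 + 1)) = -26922/(-48787 + (-520/3 + 1)) = -26922/(-48787 - 517/3) = -26922/(-146878/3) = -26922*(-3/146878) = 40383/73439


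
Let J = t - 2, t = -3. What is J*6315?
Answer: -31575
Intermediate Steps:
J = -5 (J = -3 - 2 = -5)
J*6315 = -5*6315 = -31575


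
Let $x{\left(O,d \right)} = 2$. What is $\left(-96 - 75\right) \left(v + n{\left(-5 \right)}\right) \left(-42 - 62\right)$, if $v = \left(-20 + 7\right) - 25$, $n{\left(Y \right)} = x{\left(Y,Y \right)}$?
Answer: $-640224$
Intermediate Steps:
$n{\left(Y \right)} = 2$
$v = -38$ ($v = -13 - 25 = -38$)
$\left(-96 - 75\right) \left(v + n{\left(-5 \right)}\right) \left(-42 - 62\right) = \left(-96 - 75\right) \left(-38 + 2\right) \left(-42 - 62\right) = - 171 \left(\left(-36\right) \left(-104\right)\right) = \left(-171\right) 3744 = -640224$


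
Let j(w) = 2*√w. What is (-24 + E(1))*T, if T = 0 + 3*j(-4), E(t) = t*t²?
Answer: -276*I ≈ -276.0*I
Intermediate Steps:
E(t) = t³
T = 12*I (T = 0 + 3*(2*√(-4)) = 0 + 3*(2*(2*I)) = 0 + 3*(4*I) = 0 + 12*I = 12*I ≈ 12.0*I)
(-24 + E(1))*T = (-24 + 1³)*(12*I) = (-24 + 1)*(12*I) = -276*I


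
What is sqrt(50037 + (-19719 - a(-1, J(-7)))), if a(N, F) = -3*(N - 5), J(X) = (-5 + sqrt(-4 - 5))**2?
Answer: 10*sqrt(303) ≈ 174.07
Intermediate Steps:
J(X) = (-5 + 3*I)**2 (J(X) = (-5 + sqrt(-9))**2 = (-5 + 3*I)**2)
a(N, F) = 15 - 3*N (a(N, F) = -3*(-5 + N) = 15 - 3*N)
sqrt(50037 + (-19719 - a(-1, J(-7)))) = sqrt(50037 + (-19719 - (15 - 3*(-1)))) = sqrt(50037 + (-19719 - (15 + 3))) = sqrt(50037 + (-19719 - 1*18)) = sqrt(50037 + (-19719 - 18)) = sqrt(50037 - 19737) = sqrt(30300) = 10*sqrt(303)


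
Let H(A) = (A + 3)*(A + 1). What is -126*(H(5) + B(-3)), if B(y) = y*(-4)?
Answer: -7560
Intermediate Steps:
B(y) = -4*y
H(A) = (1 + A)*(3 + A) (H(A) = (3 + A)*(1 + A) = (1 + A)*(3 + A))
-126*(H(5) + B(-3)) = -126*((3 + 5**2 + 4*5) - 4*(-3)) = -126*((3 + 25 + 20) + 12) = -126*(48 + 12) = -126*60 = -7560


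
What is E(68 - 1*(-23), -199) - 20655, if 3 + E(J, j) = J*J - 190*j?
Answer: 25433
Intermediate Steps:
E(J, j) = -3 + J**2 - 190*j (E(J, j) = -3 + (J*J - 190*j) = -3 + (J**2 - 190*j) = -3 + J**2 - 190*j)
E(68 - 1*(-23), -199) - 20655 = (-3 + (68 - 1*(-23))**2 - 190*(-199)) - 20655 = (-3 + (68 + 23)**2 + 37810) - 20655 = (-3 + 91**2 + 37810) - 20655 = (-3 + 8281 + 37810) - 20655 = 46088 - 20655 = 25433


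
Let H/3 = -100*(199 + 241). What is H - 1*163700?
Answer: -295700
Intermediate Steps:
H = -132000 (H = 3*(-100*(199 + 241)) = 3*(-100*440) = 3*(-44000) = -132000)
H - 1*163700 = -132000 - 1*163700 = -132000 - 163700 = -295700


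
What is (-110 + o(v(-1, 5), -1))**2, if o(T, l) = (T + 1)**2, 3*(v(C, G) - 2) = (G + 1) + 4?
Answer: 395641/81 ≈ 4884.5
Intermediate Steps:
v(C, G) = 11/3 + G/3 (v(C, G) = 2 + ((G + 1) + 4)/3 = 2 + ((1 + G) + 4)/3 = 2 + (5 + G)/3 = 2 + (5/3 + G/3) = 11/3 + G/3)
o(T, l) = (1 + T)**2
(-110 + o(v(-1, 5), -1))**2 = (-110 + (1 + (11/3 + (1/3)*5))**2)**2 = (-110 + (1 + (11/3 + 5/3))**2)**2 = (-110 + (1 + 16/3)**2)**2 = (-110 + (19/3)**2)**2 = (-110 + 361/9)**2 = (-629/9)**2 = 395641/81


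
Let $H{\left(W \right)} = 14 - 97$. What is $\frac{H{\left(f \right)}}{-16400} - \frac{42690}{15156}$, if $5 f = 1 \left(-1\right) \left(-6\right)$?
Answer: $- \frac{58238171}{20713200} \approx -2.8116$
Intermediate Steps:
$f = \frac{6}{5}$ ($f = \frac{1 \left(-1\right) \left(-6\right)}{5} = \frac{\left(-1\right) \left(-6\right)}{5} = \frac{1}{5} \cdot 6 = \frac{6}{5} \approx 1.2$)
$H{\left(W \right)} = -83$ ($H{\left(W \right)} = 14 - 97 = -83$)
$\frac{H{\left(f \right)}}{-16400} - \frac{42690}{15156} = - \frac{83}{-16400} - \frac{42690}{15156} = \left(-83\right) \left(- \frac{1}{16400}\right) - \frac{7115}{2526} = \frac{83}{16400} - \frac{7115}{2526} = - \frac{58238171}{20713200}$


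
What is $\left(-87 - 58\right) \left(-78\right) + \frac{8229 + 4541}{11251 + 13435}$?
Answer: $\frac{139605715}{12343} \approx 11311.0$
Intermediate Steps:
$\left(-87 - 58\right) \left(-78\right) + \frac{8229 + 4541}{11251 + 13435} = \left(-145\right) \left(-78\right) + \frac{12770}{24686} = 11310 + 12770 \cdot \frac{1}{24686} = 11310 + \frac{6385}{12343} = \frac{139605715}{12343}$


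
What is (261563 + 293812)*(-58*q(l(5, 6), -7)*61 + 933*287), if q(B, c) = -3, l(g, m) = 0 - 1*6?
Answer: 154608069375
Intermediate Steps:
l(g, m) = -6 (l(g, m) = 0 - 6 = -6)
(261563 + 293812)*(-58*q(l(5, 6), -7)*61 + 933*287) = (261563 + 293812)*(-58*(-3)*61 + 933*287) = 555375*(174*61 + 267771) = 555375*(10614 + 267771) = 555375*278385 = 154608069375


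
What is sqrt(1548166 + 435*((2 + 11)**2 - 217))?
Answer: sqrt(1527286) ≈ 1235.8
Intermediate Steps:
sqrt(1548166 + 435*((2 + 11)**2 - 217)) = sqrt(1548166 + 435*(13**2 - 217)) = sqrt(1548166 + 435*(169 - 217)) = sqrt(1548166 + 435*(-48)) = sqrt(1548166 - 20880) = sqrt(1527286)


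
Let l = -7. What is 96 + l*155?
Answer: -989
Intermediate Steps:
96 + l*155 = 96 - 7*155 = 96 - 1085 = -989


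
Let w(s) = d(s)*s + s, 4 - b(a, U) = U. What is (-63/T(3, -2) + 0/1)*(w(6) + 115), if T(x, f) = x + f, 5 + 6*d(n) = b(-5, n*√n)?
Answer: -7560 + 378*√6 ≈ -6634.1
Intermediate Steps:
b(a, U) = 4 - U
d(n) = -⅙ - n^(3/2)/6 (d(n) = -⅚ + (4 - n*√n)/6 = -⅚ + (4 - n^(3/2))/6 = -⅚ + (⅔ - n^(3/2)/6) = -⅙ - n^(3/2)/6)
w(s) = s + s*(-⅙ - s^(3/2)/6) (w(s) = (-⅙ - s^(3/2)/6)*s + s = s*(-⅙ - s^(3/2)/6) + s = s + s*(-⅙ - s^(3/2)/6))
T(x, f) = f + x
(-63/T(3, -2) + 0/1)*(w(6) + 115) = (-63/(-2 + 3) + 0/1)*((-6*√6 + (⅚)*6) + 115) = (-63/1 + 0*1)*((-6*√6 + 5) + 115) = (-63*1 + 0)*((-6*√6 + 5) + 115) = (-63 + 0)*((5 - 6*√6) + 115) = -63*(120 - 6*√6) = -7560 + 378*√6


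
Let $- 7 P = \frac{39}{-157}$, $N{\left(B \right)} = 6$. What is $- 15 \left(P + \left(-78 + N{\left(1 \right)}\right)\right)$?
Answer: $\frac{1186335}{1099} \approx 1079.5$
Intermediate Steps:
$P = \frac{39}{1099}$ ($P = - \frac{39 \frac{1}{-157}}{7} = - \frac{39 \left(- \frac{1}{157}\right)}{7} = \left(- \frac{1}{7}\right) \left(- \frac{39}{157}\right) = \frac{39}{1099} \approx 0.035487$)
$- 15 \left(P + \left(-78 + N{\left(1 \right)}\right)\right) = - 15 \left(\frac{39}{1099} + \left(-78 + 6\right)\right) = - 15 \left(\frac{39}{1099} - 72\right) = \left(-15\right) \left(- \frac{79089}{1099}\right) = \frac{1186335}{1099}$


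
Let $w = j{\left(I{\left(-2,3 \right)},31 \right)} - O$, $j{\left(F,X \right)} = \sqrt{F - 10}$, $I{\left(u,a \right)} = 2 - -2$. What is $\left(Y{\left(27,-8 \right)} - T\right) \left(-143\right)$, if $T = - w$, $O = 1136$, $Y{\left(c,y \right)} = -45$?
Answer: $168883 - 143 i \sqrt{6} \approx 1.6888 \cdot 10^{5} - 350.28 i$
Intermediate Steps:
$I{\left(u,a \right)} = 4$ ($I{\left(u,a \right)} = 2 + 2 = 4$)
$j{\left(F,X \right)} = \sqrt{-10 + F}$
$w = -1136 + i \sqrt{6}$ ($w = \sqrt{-10 + 4} - 1136 = \sqrt{-6} - 1136 = i \sqrt{6} - 1136 = -1136 + i \sqrt{6} \approx -1136.0 + 2.4495 i$)
$T = 1136 - i \sqrt{6}$ ($T = - (-1136 + i \sqrt{6}) = 1136 - i \sqrt{6} \approx 1136.0 - 2.4495 i$)
$\left(Y{\left(27,-8 \right)} - T\right) \left(-143\right) = \left(-45 - \left(1136 - i \sqrt{6}\right)\right) \left(-143\right) = \left(-1181 + i \sqrt{6}\right) \left(-143\right) = 168883 - 143 i \sqrt{6}$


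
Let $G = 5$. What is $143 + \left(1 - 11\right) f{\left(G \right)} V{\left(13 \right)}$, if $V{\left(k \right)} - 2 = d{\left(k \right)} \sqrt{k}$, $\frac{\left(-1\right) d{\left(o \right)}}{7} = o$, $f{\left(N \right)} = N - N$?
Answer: $143$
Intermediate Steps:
$f{\left(N \right)} = 0$
$d{\left(o \right)} = - 7 o$
$V{\left(k \right)} = 2 - 7 k^{\frac{3}{2}}$ ($V{\left(k \right)} = 2 + - 7 k \sqrt{k} = 2 - 7 k^{\frac{3}{2}}$)
$143 + \left(1 - 11\right) f{\left(G \right)} V{\left(13 \right)} = 143 + \left(1 - 11\right) 0 \left(2 - 7 \cdot 13^{\frac{3}{2}}\right) = 143 + \left(-10\right) 0 \left(2 - 7 \cdot 13 \sqrt{13}\right) = 143 + 0 \left(2 - 91 \sqrt{13}\right) = 143 + 0 = 143$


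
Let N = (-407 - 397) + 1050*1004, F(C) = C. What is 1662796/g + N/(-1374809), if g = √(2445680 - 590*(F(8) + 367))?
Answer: -1053396/1374809 + 831398*√2224430/1112215 ≈ 1114.1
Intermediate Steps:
g = √2224430 (g = √(2445680 - 590*(8 + 367)) = √(2445680 - 590*375) = √(2445680 - 221250) = √2224430 ≈ 1491.5)
N = 1053396 (N = -804 + 1054200 = 1053396)
1662796/g + N/(-1374809) = 1662796/(√2224430) + 1053396/(-1374809) = 1662796*(√2224430/2224430) + 1053396*(-1/1374809) = 831398*√2224430/1112215 - 1053396/1374809 = -1053396/1374809 + 831398*√2224430/1112215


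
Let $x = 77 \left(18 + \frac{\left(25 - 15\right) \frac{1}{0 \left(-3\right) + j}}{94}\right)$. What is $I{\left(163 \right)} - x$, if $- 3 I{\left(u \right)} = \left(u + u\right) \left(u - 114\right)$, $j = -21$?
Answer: $- \frac{315383}{47} \approx -6710.3$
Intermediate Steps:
$I{\left(u \right)} = - \frac{2 u \left(-114 + u\right)}{3}$ ($I{\left(u \right)} = - \frac{\left(u + u\right) \left(u - 114\right)}{3} = - \frac{2 u \left(-114 + u\right)}{3}$)
$x = \frac{195371}{141}$ ($x = 77 \left(18 + \frac{\left(25 - 15\right) \frac{1}{0 \left(-3\right) - 21}}{94}\right) = 77 \left(18 + \frac{10}{0 - 21} \cdot \frac{1}{94}\right) = 77 \left(18 + \frac{10}{-21} \cdot \frac{1}{94}\right) = 77 \left(18 + 10 \left(- \frac{1}{21}\right) \frac{1}{94}\right) = 77 \left(18 - \frac{5}{987}\right) = 77 \cdot \frac{17761}{987} = \frac{195371}{141} \approx 1385.6$)
$I{\left(163 \right)} - x = \frac{2}{3} \cdot 163 \left(114 - 163\right) - \frac{195371}{141} = \frac{2}{3} \cdot 163 \left(-49\right) - \frac{195371}{141} = - \frac{15974}{3} - \frac{195371}{141} = - \frac{315383}{47}$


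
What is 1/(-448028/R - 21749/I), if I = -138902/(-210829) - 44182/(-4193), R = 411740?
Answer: -145539251885620/282880319839499829 ≈ -0.00051449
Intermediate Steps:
I = 9897262964/884005997 (I = -138902*(-1/210829) - 44182*(-1/4193) = 138902/210829 + 44182/4193 = 9897262964/884005997 ≈ 11.196)
1/(-448028/R - 21749/I) = 1/(-448028/411740 - 21749/9897262964/884005997) = 1/(-448028*1/411740 - 21749*884005997/9897262964) = 1/(-16001/14705 - 19226246428753/9897262964) = 1/(-282880319839499829/145539251885620) = -145539251885620/282880319839499829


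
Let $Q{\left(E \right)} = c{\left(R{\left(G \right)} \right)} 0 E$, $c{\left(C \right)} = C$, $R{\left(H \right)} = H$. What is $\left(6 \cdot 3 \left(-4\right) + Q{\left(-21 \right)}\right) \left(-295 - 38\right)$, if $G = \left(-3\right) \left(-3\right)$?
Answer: $23976$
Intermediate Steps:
$G = 9$
$Q{\left(E \right)} = 0$ ($Q{\left(E \right)} = 9 \cdot 0 E = 0 E = 0$)
$\left(6 \cdot 3 \left(-4\right) + Q{\left(-21 \right)}\right) \left(-295 - 38\right) = \left(6 \cdot 3 \left(-4\right) + 0\right) \left(-295 - 38\right) = \left(18 \left(-4\right) + 0\right) \left(-333\right) = \left(-72 + 0\right) \left(-333\right) = \left(-72\right) \left(-333\right) = 23976$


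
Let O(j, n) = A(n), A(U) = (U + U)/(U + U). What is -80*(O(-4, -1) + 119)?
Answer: -9600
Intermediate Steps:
A(U) = 1 (A(U) = (2*U)/((2*U)) = (2*U)*(1/(2*U)) = 1)
O(j, n) = 1
-80*(O(-4, -1) + 119) = -80*(1 + 119) = -80*120 = -9600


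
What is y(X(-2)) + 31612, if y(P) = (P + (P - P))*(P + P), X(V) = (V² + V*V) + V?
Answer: 31684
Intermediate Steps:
X(V) = V + 2*V² (X(V) = (V² + V²) + V = 2*V² + V = V + 2*V²)
y(P) = 2*P² (y(P) = (P + 0)*(2*P) = P*(2*P) = 2*P²)
y(X(-2)) + 31612 = 2*(-2*(1 + 2*(-2)))² + 31612 = 2*(-2*(1 - 4))² + 31612 = 2*(-2*(-3))² + 31612 = 2*6² + 31612 = 2*36 + 31612 = 72 + 31612 = 31684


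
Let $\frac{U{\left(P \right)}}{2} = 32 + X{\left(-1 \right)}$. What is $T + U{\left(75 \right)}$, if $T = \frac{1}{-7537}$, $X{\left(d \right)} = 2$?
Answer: $\frac{512515}{7537} \approx 68.0$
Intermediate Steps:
$U{\left(P \right)} = 68$ ($U{\left(P \right)} = 2 \left(32 + 2\right) = 2 \cdot 34 = 68$)
$T = - \frac{1}{7537} \approx -0.00013268$
$T + U{\left(75 \right)} = - \frac{1}{7537} + 68 = \frac{512515}{7537}$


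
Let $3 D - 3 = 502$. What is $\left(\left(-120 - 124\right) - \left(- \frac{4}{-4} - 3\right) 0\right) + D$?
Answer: $- \frac{227}{3} \approx -75.667$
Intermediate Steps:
$D = \frac{505}{3}$ ($D = 1 + \frac{1}{3} \cdot 502 = 1 + \frac{502}{3} = \frac{505}{3} \approx 168.33$)
$\left(\left(-120 - 124\right) - \left(- \frac{4}{-4} - 3\right) 0\right) + D = \left(\left(-120 - 124\right) - \left(- \frac{4}{-4} - 3\right) 0\right) + \frac{505}{3} = \left(-244 - \left(\left(-4\right) \left(- \frac{1}{4}\right) - 3\right) 0\right) + \frac{505}{3} = \left(-244 - \left(1 - 3\right) 0\right) + \frac{505}{3} = \left(-244 - \left(-2\right) 0\right) + \frac{505}{3} = \left(-244 - 0\right) + \frac{505}{3} = \left(-244 + 0\right) + \frac{505}{3} = -244 + \frac{505}{3} = - \frac{227}{3}$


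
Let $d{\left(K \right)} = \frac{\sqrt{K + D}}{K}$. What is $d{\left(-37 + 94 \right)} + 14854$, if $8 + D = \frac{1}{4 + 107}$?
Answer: $14854 + \frac{8 \sqrt{9435}}{6327} \approx 14854.0$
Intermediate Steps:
$D = - \frac{887}{111}$ ($D = -8 + \frac{1}{4 + 107} = -8 + \frac{1}{111} = - \frac{887}{111} \approx -7.991$)
$d{\left(K \right)} = \frac{\sqrt{- \frac{887}{111} + K}}{K}$ ($d{\left(K \right)} = \frac{\sqrt{K - \frac{887}{111}}}{K} = \frac{\sqrt{- \frac{887}{111} + K}}{K}$)
$d{\left(-37 + 94 \right)} + 14854 = \frac{\sqrt{-98457 + 12321 \left(-37 + 94\right)}}{111 \left(-37 + 94\right)} + 14854 = \frac{\sqrt{-98457 + 12321 \cdot 57}}{111 \cdot 57} + 14854 = \frac{1}{111} \cdot \frac{1}{57} \sqrt{-98457 + 702297} + 14854 = \frac{1}{111} \cdot \frac{1}{57} \sqrt{603840} + 14854 = \frac{1}{111} \cdot \frac{1}{57} \cdot 8 \sqrt{9435} + 14854 = \frac{8 \sqrt{9435}}{6327} + 14854 = 14854 + \frac{8 \sqrt{9435}}{6327}$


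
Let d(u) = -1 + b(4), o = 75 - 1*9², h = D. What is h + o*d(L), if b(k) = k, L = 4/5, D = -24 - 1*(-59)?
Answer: 17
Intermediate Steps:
D = 35 (D = -24 + 59 = 35)
h = 35
L = ⅘ (L = 4*(⅕) = ⅘ ≈ 0.80000)
o = -6 (o = 75 - 1*81 = 75 - 81 = -6)
d(u) = 3 (d(u) = -1 + 4 = 3)
h + o*d(L) = 35 - 6*3 = 35 - 18 = 17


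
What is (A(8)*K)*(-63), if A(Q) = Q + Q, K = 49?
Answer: -49392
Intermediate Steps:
A(Q) = 2*Q
(A(8)*K)*(-63) = ((2*8)*49)*(-63) = (16*49)*(-63) = 784*(-63) = -49392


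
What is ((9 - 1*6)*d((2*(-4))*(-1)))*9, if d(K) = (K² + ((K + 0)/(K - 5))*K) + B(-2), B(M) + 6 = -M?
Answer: 2196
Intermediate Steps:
B(M) = -6 - M
d(K) = -4 + K² + K²/(-5 + K) (d(K) = (K² + ((K + 0)/(K - 5))*K) + (-6 - 1*(-2)) = (K² + (K/(-5 + K))*K) + (-6 + 2) = (K² + K²/(-5 + K)) - 4 = -4 + K² + K²/(-5 + K))
((9 - 1*6)*d((2*(-4))*(-1)))*9 = ((9 - 1*6)*((20 + ((2*(-4))*(-1))³ - 4*2*(-4)*(-1) - 4*((2*(-4))*(-1))²)/(-5 + (2*(-4))*(-1))))*9 = ((9 - 6)*((20 + (-8*(-1))³ - (-32)*(-1) - 4*(-8*(-1))²)/(-5 - 8*(-1))))*9 = (3*((20 + 8³ - 4*8 - 4*8²)/(-5 + 8)))*9 = (3*((20 + 512 - 32 - 4*64)/3))*9 = (3*((20 + 512 - 32 - 256)/3))*9 = (3*((⅓)*244))*9 = (3*(244/3))*9 = 244*9 = 2196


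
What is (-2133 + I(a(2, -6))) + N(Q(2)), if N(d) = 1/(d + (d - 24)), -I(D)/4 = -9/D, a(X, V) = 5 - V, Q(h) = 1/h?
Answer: -538832/253 ≈ -2129.8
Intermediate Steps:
I(D) = 36/D (I(D) = -(-36)/D = 36/D)
N(d) = 1/(-24 + 2*d) (N(d) = 1/(d + (-24 + d)) = 1/(-24 + 2*d))
(-2133 + I(a(2, -6))) + N(Q(2)) = (-2133 + 36/(5 - 1*(-6))) + 1/(2*(-12 + 1/2)) = (-2133 + 36/(5 + 6)) + 1/(2*(-12 + ½)) = (-2133 + 36/11) + 1/(2*(-23/2)) = (-2133 + 36*(1/11)) + (½)*(-2/23) = (-2133 + 36/11) - 1/23 = -23427/11 - 1/23 = -538832/253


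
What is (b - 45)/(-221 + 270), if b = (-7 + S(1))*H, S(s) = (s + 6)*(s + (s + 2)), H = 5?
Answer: 60/49 ≈ 1.2245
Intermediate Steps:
S(s) = (2 + 2*s)*(6 + s) (S(s) = (6 + s)*(s + (2 + s)) = (6 + s)*(2 + 2*s) = (2 + 2*s)*(6 + s))
b = 105 (b = (-7 + (12 + 2*1**2 + 14*1))*5 = (-7 + (12 + 2*1 + 14))*5 = (-7 + (12 + 2 + 14))*5 = (-7 + 28)*5 = 21*5 = 105)
(b - 45)/(-221 + 270) = (105 - 45)/(-221 + 270) = 60/49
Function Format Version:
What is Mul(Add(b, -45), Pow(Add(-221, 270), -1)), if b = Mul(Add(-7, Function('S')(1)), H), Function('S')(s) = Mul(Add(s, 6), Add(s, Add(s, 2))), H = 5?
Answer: Rational(60, 49) ≈ 1.2245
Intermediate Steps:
Function('S')(s) = Mul(Add(2, Mul(2, s)), Add(6, s)) (Function('S')(s) = Mul(Add(6, s), Add(s, Add(2, s))) = Mul(Add(6, s), Add(2, Mul(2, s))) = Mul(Add(2, Mul(2, s)), Add(6, s)))
b = 105 (b = Mul(Add(-7, Add(12, Mul(2, Pow(1, 2)), Mul(14, 1))), 5) = Mul(Add(-7, Add(12, Mul(2, 1), 14)), 5) = Mul(Add(-7, Add(12, 2, 14)), 5) = Mul(Add(-7, 28), 5) = Mul(21, 5) = 105)
Mul(Add(b, -45), Pow(Add(-221, 270), -1)) = Mul(Add(105, -45), Pow(Add(-221, 270), -1)) = Mul(60, Pow(49, -1)) = Mul(60, Rational(1, 49)) = Rational(60, 49)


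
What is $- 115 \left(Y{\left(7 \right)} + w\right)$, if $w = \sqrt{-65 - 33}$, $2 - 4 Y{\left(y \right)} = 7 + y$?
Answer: $345 - 805 i \sqrt{2} \approx 345.0 - 1138.4 i$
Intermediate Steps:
$Y{\left(y \right)} = - \frac{5}{4} - \frac{y}{4}$ ($Y{\left(y \right)} = \frac{1}{2} - \frac{7 + y}{4} = \frac{1}{2} - \left(\frac{7}{4} + \frac{y}{4}\right) = - \frac{5}{4} - \frac{y}{4}$)
$w = 7 i \sqrt{2}$ ($w = \sqrt{-98} = 7 i \sqrt{2} \approx 9.8995 i$)
$- 115 \left(Y{\left(7 \right)} + w\right) = - 115 \left(\left(- \frac{5}{4} - \frac{7}{4}\right) + 7 i \sqrt{2}\right) = - 115 \left(-3 + 7 i \sqrt{2}\right) = 345 - 805 i \sqrt{2}$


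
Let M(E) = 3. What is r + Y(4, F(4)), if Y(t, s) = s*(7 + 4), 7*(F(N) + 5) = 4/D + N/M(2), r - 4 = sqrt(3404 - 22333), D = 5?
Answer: -5003/105 + I*sqrt(18929) ≈ -47.648 + 137.58*I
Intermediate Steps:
r = 4 + I*sqrt(18929) (r = 4 + sqrt(3404 - 22333) = 4 + sqrt(-18929) = 4 + I*sqrt(18929) ≈ 4.0 + 137.58*I)
F(N) = -171/35 + N/21 (F(N) = -5 + (4/5 + N/3)/7 = -5 + (4/35 + N/21) = -171/35 + N/21)
Y(t, s) = 11*s (Y(t, s) = s*11 = 11*s)
r + Y(4, F(4)) = (4 + I*sqrt(18929)) + 11*(-171/35 + (1/21)*4) = (4 + I*sqrt(18929)) + 11*(-171/35 + 4/21) = (4 + I*sqrt(18929)) + 11*(-493/105) = (4 + I*sqrt(18929)) - 5423/105 = -5003/105 + I*sqrt(18929)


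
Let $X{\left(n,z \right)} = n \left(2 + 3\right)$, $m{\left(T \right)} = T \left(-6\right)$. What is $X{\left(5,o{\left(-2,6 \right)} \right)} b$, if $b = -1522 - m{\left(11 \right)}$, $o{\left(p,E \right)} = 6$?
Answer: $-36400$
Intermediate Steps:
$m{\left(T \right)} = - 6 T$
$X{\left(n,z \right)} = 5 n$ ($X{\left(n,z \right)} = n 5 = 5 n$)
$b = -1456$ ($b = -1522 - \left(-6\right) 11 = -1522 - -66 = -1522 + 66 = -1456$)
$X{\left(5,o{\left(-2,6 \right)} \right)} b = 5 \cdot 5 \left(-1456\right) = 25 \left(-1456\right) = -36400$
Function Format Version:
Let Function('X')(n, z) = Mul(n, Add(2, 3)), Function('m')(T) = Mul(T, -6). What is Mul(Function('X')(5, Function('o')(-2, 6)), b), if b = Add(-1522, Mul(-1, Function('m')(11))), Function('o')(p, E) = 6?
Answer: -36400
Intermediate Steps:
Function('m')(T) = Mul(-6, T)
Function('X')(n, z) = Mul(5, n) (Function('X')(n, z) = Mul(n, 5) = Mul(5, n))
b = -1456 (b = Add(-1522, Mul(-1, Mul(-6, 11))) = Add(-1522, Mul(-1, -66)) = Add(-1522, 66) = -1456)
Mul(Function('X')(5, Function('o')(-2, 6)), b) = Mul(Mul(5, 5), -1456) = Mul(25, -1456) = -36400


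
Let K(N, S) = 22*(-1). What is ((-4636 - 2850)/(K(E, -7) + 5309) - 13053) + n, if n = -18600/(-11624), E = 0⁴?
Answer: -100271874466/7682011 ≈ -13053.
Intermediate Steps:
E = 0
K(N, S) = -22
n = 2325/1453 (n = -18600*(-1/11624) = 2325/1453 ≈ 1.6001)
((-4636 - 2850)/(K(E, -7) + 5309) - 13053) + n = ((-4636 - 2850)/(-22 + 5309) - 13053) + 2325/1453 = (-7486/5287 - 13053) + 2325/1453 = -69018697/5287 + 2325/1453 = -100271874466/7682011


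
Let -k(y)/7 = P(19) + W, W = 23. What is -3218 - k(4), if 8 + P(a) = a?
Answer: -2980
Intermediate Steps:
P(a) = -8 + a
k(y) = -238 (k(y) = -7*((-8 + 19) + 23) = -7*(11 + 23) = -7*34 = -238)
-3218 - k(4) = -3218 - 1*(-238) = -3218 + 238 = -2980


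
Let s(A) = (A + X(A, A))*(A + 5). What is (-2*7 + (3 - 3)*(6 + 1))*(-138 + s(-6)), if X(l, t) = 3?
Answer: 1890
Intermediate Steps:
s(A) = (3 + A)*(5 + A) (s(A) = (A + 3)*(A + 5) = (3 + A)*(5 + A))
(-2*7 + (3 - 3)*(6 + 1))*(-138 + s(-6)) = (-2*7 + (3 - 3)*(6 + 1))*(-138 + (15 + (-6)² + 8*(-6))) = (-14 + 0*7)*(-138 + (15 + 36 - 48)) = (-14 + 0)*(-138 + 3) = -14*(-135) = 1890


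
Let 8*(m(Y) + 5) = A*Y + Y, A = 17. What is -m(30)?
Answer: -125/2 ≈ -62.500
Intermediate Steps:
m(Y) = -5 + 9*Y/4 (m(Y) = -5 + (17*Y + Y)/8 = -5 + (18*Y)/8 = -5 + 9*Y/4)
-m(30) = -(-5 + (9/4)*30) = -(-5 + 135/2) = -1*125/2 = -125/2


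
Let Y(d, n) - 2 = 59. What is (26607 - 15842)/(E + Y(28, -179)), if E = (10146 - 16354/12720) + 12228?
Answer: 68465400/142678423 ≈ 0.47986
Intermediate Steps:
E = 142290463/6360 (E = (10146 - 16354*1/12720) + 12228 = (10146 - 8177/6360) + 12228 = 64520383/6360 + 12228 = 142290463/6360 ≈ 22373.)
Y(d, n) = 61 (Y(d, n) = 2 + 59 = 61)
(26607 - 15842)/(E + Y(28, -179)) = (26607 - 15842)/(142290463/6360 + 61) = 10765/(142678423/6360) = 10765*(6360/142678423) = 68465400/142678423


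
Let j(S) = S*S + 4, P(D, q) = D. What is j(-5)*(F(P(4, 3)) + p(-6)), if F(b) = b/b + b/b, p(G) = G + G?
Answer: -290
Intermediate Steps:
p(G) = 2*G
j(S) = 4 + S**2 (j(S) = S**2 + 4 = 4 + S**2)
F(b) = 2 (F(b) = 1 + 1 = 2)
j(-5)*(F(P(4, 3)) + p(-6)) = (4 + (-5)**2)*(2 + 2*(-6)) = (4 + 25)*(2 - 12) = 29*(-10) = -290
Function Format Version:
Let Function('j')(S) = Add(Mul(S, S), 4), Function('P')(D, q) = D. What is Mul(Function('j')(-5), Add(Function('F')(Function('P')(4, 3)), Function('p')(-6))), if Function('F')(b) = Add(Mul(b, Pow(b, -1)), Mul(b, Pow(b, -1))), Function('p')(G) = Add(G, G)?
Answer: -290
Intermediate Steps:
Function('p')(G) = Mul(2, G)
Function('j')(S) = Add(4, Pow(S, 2)) (Function('j')(S) = Add(Pow(S, 2), 4) = Add(4, Pow(S, 2)))
Function('F')(b) = 2 (Function('F')(b) = Add(1, 1) = 2)
Mul(Function('j')(-5), Add(Function('F')(Function('P')(4, 3)), Function('p')(-6))) = Mul(Add(4, Pow(-5, 2)), Add(2, Mul(2, -6))) = Mul(Add(4, 25), Add(2, -12)) = Mul(29, -10) = -290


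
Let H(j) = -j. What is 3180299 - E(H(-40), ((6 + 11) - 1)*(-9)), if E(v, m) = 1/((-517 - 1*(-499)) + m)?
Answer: 515208439/162 ≈ 3.1803e+6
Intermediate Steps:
E(v, m) = 1/(-18 + m) (E(v, m) = 1/((-517 + 499) + m) = 1/(-18 + m))
3180299 - E(H(-40), ((6 + 11) - 1)*(-9)) = 3180299 - 1/(-18 + ((6 + 11) - 1)*(-9)) = 3180299 - 1/(-18 + (17 - 1)*(-9)) = 3180299 - 1/(-18 + 16*(-9)) = 3180299 - 1/(-18 - 144) = 3180299 - 1/(-162) = 3180299 - 1*(-1/162) = 3180299 + 1/162 = 515208439/162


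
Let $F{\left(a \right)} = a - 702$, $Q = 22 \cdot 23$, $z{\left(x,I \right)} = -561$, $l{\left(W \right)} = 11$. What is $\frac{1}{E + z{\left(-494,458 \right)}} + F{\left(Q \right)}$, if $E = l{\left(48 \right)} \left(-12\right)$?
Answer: $- \frac{135829}{693} \approx -196.0$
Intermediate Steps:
$Q = 506$
$E = -132$ ($E = 11 \left(-12\right) = -132$)
$F{\left(a \right)} = -702 + a$
$\frac{1}{E + z{\left(-494,458 \right)}} + F{\left(Q \right)} = \frac{1}{-132 - 561} + \left(-702 + 506\right) = \frac{1}{-693} - 196 = - \frac{1}{693} - 196 = - \frac{135829}{693}$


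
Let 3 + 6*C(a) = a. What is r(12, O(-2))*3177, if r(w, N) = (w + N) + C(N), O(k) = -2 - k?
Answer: 73071/2 ≈ 36536.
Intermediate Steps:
C(a) = -½ + a/6
r(w, N) = -½ + w + 7*N/6 (r(w, N) = (w + N) + (-½ + N/6) = (N + w) + (-½ + N/6) = -½ + w + 7*N/6)
r(12, O(-2))*3177 = (-½ + 12 + 7*(-2 - 1*(-2))/6)*3177 = (-½ + 12 + 7*(-2 + 2)/6)*3177 = (-½ + 12 + (7/6)*0)*3177 = (-½ + 12 + 0)*3177 = (23/2)*3177 = 73071/2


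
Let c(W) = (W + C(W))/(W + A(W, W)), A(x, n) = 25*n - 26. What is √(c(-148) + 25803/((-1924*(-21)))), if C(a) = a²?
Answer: I*√5010839403297/1003366 ≈ 2.231*I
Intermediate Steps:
A(x, n) = -26 + 25*n
c(W) = (W + W²)/(-26 + 26*W) (c(W) = (W + W²)/(W + (-26 + 25*W)) = (W + W²)/(-26 + 26*W))
√(c(-148) + 25803/((-1924*(-21)))) = √((1/26)*(-148)*(1 - 148)/(-1 - 148) + 25803/((-1924*(-21)))) = √((1/26)*(-148)*(-147)/(-149) + 25803/40404) = √((1/26)*(-148)*(-1/149)*(-147) + 25803*(1/40404)) = √(-10878/1937 + 8601/13468) = √(-9988059/2006732) = I*√5010839403297/1003366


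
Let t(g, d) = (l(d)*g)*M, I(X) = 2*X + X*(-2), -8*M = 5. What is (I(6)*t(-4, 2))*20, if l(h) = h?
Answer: 0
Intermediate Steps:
M = -5/8 (M = -⅛*5 = -5/8 ≈ -0.62500)
I(X) = 0 (I(X) = 2*X - 2*X = 0)
t(g, d) = -5*d*g/8 (t(g, d) = (d*g)*(-5/8) = -5*d*g/8)
(I(6)*t(-4, 2))*20 = (0*(-5/8*2*(-4)))*20 = (0*5)*20 = 0*20 = 0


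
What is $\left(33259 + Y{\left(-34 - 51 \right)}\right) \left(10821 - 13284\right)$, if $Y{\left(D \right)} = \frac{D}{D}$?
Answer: $-81919380$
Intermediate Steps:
$Y{\left(D \right)} = 1$
$\left(33259 + Y{\left(-34 - 51 \right)}\right) \left(10821 - 13284\right) = \left(33259 + 1\right) \left(10821 - 13284\right) = 33260 \left(-2463\right) = -81919380$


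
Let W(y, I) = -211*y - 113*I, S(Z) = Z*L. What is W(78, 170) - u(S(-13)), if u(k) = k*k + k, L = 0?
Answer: -35668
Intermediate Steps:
S(Z) = 0 (S(Z) = Z*0 = 0)
u(k) = k + k**2 (u(k) = k**2 + k = k + k**2)
W(78, 170) - u(S(-13)) = (-211*78 - 113*170) - 0*(1 + 0) = (-16458 - 19210) - 0 = -35668 - 1*0 = -35668 + 0 = -35668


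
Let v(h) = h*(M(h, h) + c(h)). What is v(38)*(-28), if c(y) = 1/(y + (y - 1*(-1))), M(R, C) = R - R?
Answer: -152/11 ≈ -13.818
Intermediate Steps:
M(R, C) = 0
c(y) = 1/(1 + 2*y) (c(y) = 1/(y + (y + 1)) = 1/(y + (1 + y)) = 1/(1 + 2*y))
v(h) = h/(1 + 2*h) (v(h) = h*(0 + 1/(1 + 2*h)) = h/(1 + 2*h))
v(38)*(-28) = (38/(1 + 2*38))*(-28) = (38/(1 + 76))*(-28) = (38/77)*(-28) = -152/11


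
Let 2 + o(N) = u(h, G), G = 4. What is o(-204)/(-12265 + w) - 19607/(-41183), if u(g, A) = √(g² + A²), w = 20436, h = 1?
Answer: 160126431/336506293 + √17/8171 ≈ 0.47635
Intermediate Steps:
u(g, A) = √(A² + g²)
o(N) = -2 + √17 (o(N) = -2 + √(4² + 1²) = -2 + √(16 + 1) = -2 + √17)
o(-204)/(-12265 + w) - 19607/(-41183) = (-2 + √17)/(-12265 + 20436) - 19607/(-41183) = (-2 + √17)/8171 - 19607*(-1/41183) = (-2 + √17)*(1/8171) + 19607/41183 = (-2/8171 + √17/8171) + 19607/41183 = 160126431/336506293 + √17/8171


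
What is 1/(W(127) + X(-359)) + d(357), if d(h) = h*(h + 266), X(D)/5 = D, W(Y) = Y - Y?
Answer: 399227744/1795 ≈ 2.2241e+5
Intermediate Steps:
W(Y) = 0
X(D) = 5*D
d(h) = h*(266 + h)
1/(W(127) + X(-359)) + d(357) = 1/(0 + 5*(-359)) + 357*(266 + 357) = 1/(0 - 1795) + 357*623 = 1/(-1795) + 222411 = -1/1795 + 222411 = 399227744/1795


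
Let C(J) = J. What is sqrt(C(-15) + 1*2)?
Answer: I*sqrt(13) ≈ 3.6056*I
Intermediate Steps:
sqrt(C(-15) + 1*2) = sqrt(-15 + 1*2) = sqrt(-15 + 2) = sqrt(-13) = I*sqrt(13)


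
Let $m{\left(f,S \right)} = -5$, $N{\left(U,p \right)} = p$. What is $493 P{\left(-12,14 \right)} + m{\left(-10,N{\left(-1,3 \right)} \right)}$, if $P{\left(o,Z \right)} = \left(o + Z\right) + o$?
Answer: $-4935$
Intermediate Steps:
$P{\left(o,Z \right)} = Z + 2 o$ ($P{\left(o,Z \right)} = \left(Z + o\right) + o = Z + 2 o$)
$493 P{\left(-12,14 \right)} + m{\left(-10,N{\left(-1,3 \right)} \right)} = 493 \left(14 + 2 \left(-12\right)\right) - 5 = 493 \left(14 - 24\right) - 5 = 493 \left(-10\right) - 5 = -4930 - 5 = -4935$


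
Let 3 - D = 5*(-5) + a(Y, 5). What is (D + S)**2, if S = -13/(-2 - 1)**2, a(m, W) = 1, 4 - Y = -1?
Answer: 52900/81 ≈ 653.09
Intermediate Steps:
Y = 5 (Y = 4 - 1*(-1) = 4 + 1 = 5)
D = 27 (D = 3 - (5*(-5) + 1) = 3 - (-25 + 1) = 3 - 1*(-24) = 3 + 24 = 27)
S = -13/9 (S = -13/((-3)**2) = -13/9 ≈ -1.4444)
(D + S)**2 = (27 - 13/9)**2 = (230/9)**2 = 52900/81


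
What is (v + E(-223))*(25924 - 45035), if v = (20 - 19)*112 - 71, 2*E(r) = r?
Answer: 2694651/2 ≈ 1.3473e+6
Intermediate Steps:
E(r) = r/2
v = 41 (v = 1*112 - 71 = 112 - 71 = 41)
(v + E(-223))*(25924 - 45035) = (41 + (½)*(-223))*(25924 - 45035) = (41 - 223/2)*(-19111) = -141/2*(-19111) = 2694651/2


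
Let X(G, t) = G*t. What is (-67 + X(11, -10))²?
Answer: 31329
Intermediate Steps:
(-67 + X(11, -10))² = (-67 + 11*(-10))² = (-67 - 110)² = (-177)² = 31329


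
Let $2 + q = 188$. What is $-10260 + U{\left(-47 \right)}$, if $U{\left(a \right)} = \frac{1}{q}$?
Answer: $- \frac{1908359}{186} \approx -10260.0$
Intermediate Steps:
$q = 186$ ($q = -2 + 188 = 186$)
$U{\left(a \right)} = \frac{1}{186}$
$-10260 + U{\left(-47 \right)} = -10260 + \frac{1}{186} = - \frac{1908359}{186}$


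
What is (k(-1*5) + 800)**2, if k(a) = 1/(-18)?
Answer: 207331201/324 ≈ 6.3991e+5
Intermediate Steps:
k(a) = -1/18 (k(a) = 1*(-1/18) = -1/18)
(k(-1*5) + 800)**2 = (-1/18 + 800)**2 = (14399/18)**2 = 207331201/324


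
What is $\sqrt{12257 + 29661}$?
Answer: $\sqrt{41918} \approx 204.74$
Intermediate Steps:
$\sqrt{12257 + 29661} = \sqrt{41918}$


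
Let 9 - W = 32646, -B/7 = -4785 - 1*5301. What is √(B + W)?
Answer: √37965 ≈ 194.85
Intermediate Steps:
B = 70602 (B = -7*(-4785 - 1*5301) = -7*(-4785 - 5301) = -7*(-10086) = 70602)
W = -32637 (W = 9 - 1*32646 = 9 - 32646 = -32637)
√(B + W) = √(70602 - 32637) = √37965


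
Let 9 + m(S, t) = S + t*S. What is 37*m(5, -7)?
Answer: -1443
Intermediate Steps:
m(S, t) = -9 + S + S*t (m(S, t) = -9 + (S + t*S) = -9 + (S + S*t) = -9 + S + S*t)
37*m(5, -7) = 37*(-9 + 5 + 5*(-7)) = 37*(-9 + 5 - 35) = 37*(-39) = -1443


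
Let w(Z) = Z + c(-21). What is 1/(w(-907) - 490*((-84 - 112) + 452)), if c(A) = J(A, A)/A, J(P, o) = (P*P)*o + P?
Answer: -1/125905 ≈ -7.9425e-6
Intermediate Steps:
J(P, o) = P + o*P**2 (J(P, o) = P**2*o + P = o*P**2 + P = P + o*P**2)
c(A) = 1 + A**2 (c(A) = (A*(1 + A*A))/A = (A*(1 + A**2))/A = 1 + A**2)
w(Z) = 442 + Z (w(Z) = Z + (1 + (-21)**2) = Z + (1 + 441) = Z + 442 = 442 + Z)
1/(w(-907) - 490*((-84 - 112) + 452)) = 1/((442 - 907) - 490*((-84 - 112) + 452)) = 1/(-465 - 490*(-196 + 452)) = 1/(-465 - 490*256) = 1/(-465 - 125440) = 1/(-125905) = -1/125905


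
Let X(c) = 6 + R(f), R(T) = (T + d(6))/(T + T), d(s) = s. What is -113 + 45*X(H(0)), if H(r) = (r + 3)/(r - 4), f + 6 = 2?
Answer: 583/4 ≈ 145.75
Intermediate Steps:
f = -4 (f = -6 + 2 = -4)
R(T) = (6 + T)/(2*T) (R(T) = (T + 6)/(T + T) = (6 + T)/((2*T)) = (6 + T)*(1/(2*T)) = (6 + T)/(2*T))
H(r) = (3 + r)/(-4 + r)
X(c) = 23/4 (X(c) = 6 + (1/2)*(6 - 4)/(-4) = 6 + (1/2)*(-1/4)*2 = 6 - 1/4 = 23/4)
-113 + 45*X(H(0)) = -113 + 45*(23/4) = -113 + 1035/4 = 583/4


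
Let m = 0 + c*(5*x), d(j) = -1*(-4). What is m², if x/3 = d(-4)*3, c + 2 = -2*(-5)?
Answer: 2073600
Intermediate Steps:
d(j) = 4
c = 8 (c = -2 - 2*(-5) = -2 + 10 = 8)
x = 36 (x = 3*(4*3) = 3*12 = 36)
m = 1440 (m = 0 + 8*(5*36) = 0 + 8*180 = 0 + 1440 = 1440)
m² = 1440² = 2073600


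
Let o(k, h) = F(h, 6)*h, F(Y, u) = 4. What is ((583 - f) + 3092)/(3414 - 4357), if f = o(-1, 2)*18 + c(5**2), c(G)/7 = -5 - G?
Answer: -3741/943 ≈ -3.9671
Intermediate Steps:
c(G) = -35 - 7*G (c(G) = 7*(-5 - G) = -35 - 7*G)
o(k, h) = 4*h
f = -66 (f = (4*2)*18 + (-35 - 7*5**2) = 8*18 + (-35 - 7*25) = 144 + (-35 - 175) = 144 - 210 = -66)
((583 - f) + 3092)/(3414 - 4357) = ((583 - 1*(-66)) + 3092)/(3414 - 4357) = ((583 + 66) + 3092)/(-943) = (649 + 3092)*(-1/943) = 3741*(-1/943) = -3741/943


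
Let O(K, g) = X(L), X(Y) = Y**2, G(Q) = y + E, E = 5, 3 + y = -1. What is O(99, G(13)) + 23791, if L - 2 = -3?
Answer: 23792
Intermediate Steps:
L = -1 (L = 2 - 3 = -1)
y = -4 (y = -3 - 1 = -4)
G(Q) = 1 (G(Q) = -4 + 5 = 1)
O(K, g) = 1 (O(K, g) = (-1)**2 = 1)
O(99, G(13)) + 23791 = 1 + 23791 = 23792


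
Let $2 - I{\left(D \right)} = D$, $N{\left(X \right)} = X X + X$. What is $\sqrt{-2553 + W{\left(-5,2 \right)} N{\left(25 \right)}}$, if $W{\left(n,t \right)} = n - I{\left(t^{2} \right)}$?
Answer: $i \sqrt{4503} \approx 67.104 i$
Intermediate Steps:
$N{\left(X \right)} = X + X^{2}$ ($N{\left(X \right)} = X^{2} + X = X + X^{2}$)
$I{\left(D \right)} = 2 - D$
$W{\left(n,t \right)} = -2 + n + t^{2}$ ($W{\left(n,t \right)} = n - \left(2 - t^{2}\right) = n + \left(-2 + t^{2}\right) = -2 + n + t^{2}$)
$\sqrt{-2553 + W{\left(-5,2 \right)} N{\left(25 \right)}} = \sqrt{-2553 + \left(-2 - 5 + 2^{2}\right) 25 \left(1 + 25\right)} = \sqrt{-2553 + \left(-2 - 5 + 4\right) 25 \cdot 26} = \sqrt{-2553 - 1950} = \sqrt{-4503} = i \sqrt{4503}$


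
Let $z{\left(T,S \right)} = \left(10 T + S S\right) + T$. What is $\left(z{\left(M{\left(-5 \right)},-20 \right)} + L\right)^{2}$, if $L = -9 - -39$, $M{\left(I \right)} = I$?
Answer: $140625$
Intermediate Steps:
$z{\left(T,S \right)} = S^{2} + 11 T$ ($z{\left(T,S \right)} = \left(10 T + S^{2}\right) + T = \left(S^{2} + 10 T\right) + T = S^{2} + 11 T$)
$L = 30$ ($L = -9 + 39 = 30$)
$\left(z{\left(M{\left(-5 \right)},-20 \right)} + L\right)^{2} = \left(\left(\left(-20\right)^{2} + 11 \left(-5\right)\right) + 30\right)^{2} = \left(\left(400 - 55\right) + 30\right)^{2} = \left(345 + 30\right)^{2} = 375^{2} = 140625$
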